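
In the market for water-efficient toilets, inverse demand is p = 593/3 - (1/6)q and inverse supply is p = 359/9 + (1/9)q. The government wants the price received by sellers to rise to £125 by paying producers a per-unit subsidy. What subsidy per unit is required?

Required subsidy s = £55 per unit

At a seller price of 125, quantity supplied is -359 + 9·125 = 766.
Buyers absorb 766 only when they pay pb = 593/3 − (1/6)·766 = 70.
s = ps − pb = 125 − 70 = 55.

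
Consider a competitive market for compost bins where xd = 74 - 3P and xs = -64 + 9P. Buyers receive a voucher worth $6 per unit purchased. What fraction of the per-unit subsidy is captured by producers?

Producer share = 0.25

Pre-subsidy: 74 - 3P = -64 + 9P gives P* = 11.5, x* = 39.5.
With the rebate, buyers effectively pay Pb = Ps − 6, where Ps is the price sellers receive.
Demand in terms of Ps becomes xd = 74 − 3(Ps − 6) = 92 - 3Ps. Setting this equal to supply: 92 - 3Ps = -64 + 9Ps, so Ps = 13.
Buyers pay Pb = 13 − 6 = 7; x' = -64 + 9·13 = 53.
Buyers' price falls by P* − Pb = 11.5 − 7 = 4.5; sellers' price rises by Ps − P* = 13 − 11.5 = 1.5.
So producers capture 1.5/6 = 0.25 of each unit of subsidy.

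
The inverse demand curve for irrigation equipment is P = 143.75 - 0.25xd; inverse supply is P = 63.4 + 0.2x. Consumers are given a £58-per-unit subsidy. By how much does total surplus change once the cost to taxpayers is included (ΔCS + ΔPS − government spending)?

Net change in total surplus = -33640/9

Pre-subsidy: 143.75 - 0.25x = 63.4 + 0.2x gives x* = 1607/9 and P* = 892/9.
With the rebate, buyers effectively pay Pb = Ps − 58, where Ps is the price sellers receive.
On the curves, Pb = 143.75 - 0.25x and Ps = 63.4 + 0.2x; the wedge Ps − Pb = 58 gives 63.4 + 0.2x − (143.75 - 0.25x) = 58, so x' = 2767/9.
Then Pb = 143.75 − 0.25·(2767/9) = 602/9 and Ps = 63.4 + 0.2·(2767/9) = 1124/9.
ΔCS = ½(1607/9 + 2767/9)(892/9 − 602/9) = 7830; ΔPS = ½(1607/9 + 2767/9)(1124/9 − 892/9) = 6264.
Government spending = 58 × 2767/9 = 160486/9.
Net change = 7830 + 6264 − 160486/9 = -33640/9. The loss equals the DWL triangle ½·58·1160/9.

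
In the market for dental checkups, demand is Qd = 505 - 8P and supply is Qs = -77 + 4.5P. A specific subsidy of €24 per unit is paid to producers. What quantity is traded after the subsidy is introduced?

Pre-subsidy: 505 - 8P = -77 + 4.5P gives P* = 46.56, Q* = 132.52.
With the subsidy, sellers receive Ps = Pb + 24 for each unit, where Pb is the price buyers pay.
Supply in terms of Pb becomes Qs = -77 + 4.5(Pb + 24) = 31 + 4.5Pb. Setting this equal to demand: 505 - 8Pb = 31 + 4.5Pb, so Pb = 37.92.
Sellers receive Ps = 37.92 + 24 = 61.92; Q' = 505 − 8·37.92 = 201.64.

Q' = 201.64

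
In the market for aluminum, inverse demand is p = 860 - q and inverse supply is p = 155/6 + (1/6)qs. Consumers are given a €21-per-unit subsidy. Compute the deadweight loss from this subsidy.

Pre-subsidy: 860 - q = 155/6 + (1/6)q gives q* = 715 and p* = 145.
With the rebate, buyers effectively pay pb = ps − 21, where ps is the price sellers receive.
On the curves, pb = 860 - q and ps = 155/6 + (1/6)q; the wedge ps − pb = 21 gives 155/6 + (1/6)q − (860 - q) = 21, so q' = 733.
Then pb = 860 − 1·733 = 127 and ps = 155/6 + (1/6)·733 = 148.
The subsidy expands output by 733 − 715 = 18 past the efficient level; on those units the gap between marginal cost and willingness to pay runs from 0 up to 21.
DWL = ½ × 21 × 18 = 189.

Deadweight loss = €189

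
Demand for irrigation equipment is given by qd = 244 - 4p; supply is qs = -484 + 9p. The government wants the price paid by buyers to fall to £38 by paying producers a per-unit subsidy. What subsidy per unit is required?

At a buyer price of 38, quantity demanded is 244 − 4·38 = 92.
Sellers supply 92 only when they receive ps with -484 + 9·ps = 92, i.e. ps = 64.
s = ps − pb = 64 − 38 = 26.

Required subsidy s = £26 per unit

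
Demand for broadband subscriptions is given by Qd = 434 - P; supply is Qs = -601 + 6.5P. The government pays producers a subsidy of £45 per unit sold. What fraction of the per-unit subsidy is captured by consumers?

Consumer share = 13/15

Pre-subsidy: 434 - P = -601 + 6.5P gives P* = 138, Q* = 296.
With the subsidy, sellers receive Ps = Pb + 45 for each unit, where Pb is the price buyers pay.
Supply in terms of Pb becomes Qs = -601 + 6.5(Pb + 45) = -308.5 + 6.5Pb. Setting this equal to demand: 434 - Pb = -308.5 + 6.5Pb, so Pb = 99.
Sellers receive Ps = 99 + 45 = 144; Q' = 434 − 1·99 = 335.
Buyers' price falls by P* − Pb = 138 − 99 = 39; sellers' price rises by Ps − P* = 144 − 138 = 6.
So consumers capture 39/45 = 13/15 of each unit of subsidy.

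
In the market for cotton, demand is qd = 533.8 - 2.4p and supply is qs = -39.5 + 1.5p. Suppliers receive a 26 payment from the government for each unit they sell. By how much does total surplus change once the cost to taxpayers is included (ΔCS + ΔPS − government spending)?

Net change in total surplus = -312

Pre-subsidy: 533.8 - 2.4p = -39.5 + 1.5p gives p* = 147, q* = 181.
With the subsidy, sellers receive ps = pb + 26 for each unit, where pb is the price buyers pay.
Supply in terms of pb becomes qs = -39.5 + 1.5(pb + 26) = -0.5 + 1.5pb. Setting this equal to demand: 533.8 - 2.4pb = -0.5 + 1.5pb, so pb = 137.
Sellers receive ps = 137 + 26 = 163; q' = 533.8 − 2.4·137 = 205.
ΔCS = ½(181 + 205)(147 − 137) = 1930; ΔPS = ½(181 + 205)(163 − 147) = 3088.
Government spending = 26 × 205 = 5330.
Net change = 1930 + 3088 − 5330 = -312. The loss equals the DWL triangle ½·26·24.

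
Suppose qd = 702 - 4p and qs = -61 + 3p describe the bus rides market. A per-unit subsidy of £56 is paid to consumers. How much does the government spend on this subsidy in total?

Government cost = £20272

Pre-subsidy: 702 - 4p = -61 + 3p gives p* = 109, q* = 266.
With the rebate, buyers effectively pay pb = ps − 56, where ps is the price sellers receive.
Demand in terms of ps becomes qd = 702 − 4(ps − 56) = 926 - 4ps. Setting this equal to supply: 926 - 4ps = -61 + 3ps, so ps = 141.
Buyers pay pb = 141 − 56 = 85; q' = -61 + 3·141 = 362.
Government outlay = subsidy × quantity = 56 × 362 = 20272.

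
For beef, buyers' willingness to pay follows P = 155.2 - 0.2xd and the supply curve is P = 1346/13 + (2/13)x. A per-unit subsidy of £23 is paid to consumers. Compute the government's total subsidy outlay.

Pre-subsidy: 155.2 - 0.2x = 1346/13 + (2/13)x gives x* = 146 and P* = 126.
With the rebate, buyers effectively pay Pb = Ps − 23, where Ps is the price sellers receive.
On the curves, Pb = 155.2 - 0.2x and Ps = 1346/13 + (2/13)x; the wedge Ps − Pb = 23 gives 1346/13 + (2/13)x − (155.2 - 0.2x) = 23, so x' = 211.
Then Pb = 155.2 − 0.2·211 = 113 and Ps = 1346/13 + (2/13)·211 = 136.
Government outlay = subsidy × quantity = 23 × 211 = 4853.

Government cost = £4853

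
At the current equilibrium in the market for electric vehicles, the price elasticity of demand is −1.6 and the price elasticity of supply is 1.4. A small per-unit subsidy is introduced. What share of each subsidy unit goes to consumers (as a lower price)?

For a small subsidy around the equilibrium, the benefit split depends on the relative slopes, which at a point are proportional to the elasticities.
Buyer share = εs/(εs + |εd|) = 1.4/(1.4 + 1.6) = 7/15; seller share = |εd|/(εs + |εd|) = 8/15.

Consumer share = 7/15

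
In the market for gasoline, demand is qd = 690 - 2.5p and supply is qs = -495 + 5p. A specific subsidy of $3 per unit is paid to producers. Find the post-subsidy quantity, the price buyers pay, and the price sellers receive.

q' = 300; buyers pay $156; sellers receive $159

Pre-subsidy: 690 - 2.5p = -495 + 5p gives p* = 158, q* = 295.
With the subsidy, sellers receive ps = pb + 3 for each unit, where pb is the price buyers pay.
Supply in terms of pb becomes qs = -495 + 5(pb + 3) = -480 + 5pb. Setting this equal to demand: 690 - 2.5pb = -480 + 5pb, so pb = 156.
Sellers receive ps = 156 + 3 = 159; q' = 690 − 2.5·156 = 300.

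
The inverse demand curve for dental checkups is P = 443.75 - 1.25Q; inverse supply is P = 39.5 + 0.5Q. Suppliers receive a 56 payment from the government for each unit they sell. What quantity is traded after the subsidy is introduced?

Pre-subsidy: 443.75 - 1.25Q = 39.5 + 0.5Q gives Q* = 231 and P* = 155.
With the subsidy, sellers receive Ps = Pb + 56 for each unit, where Pb is the price buyers pay.
On the curves, Pb = 443.75 - 1.25Q and Ps = 39.5 + 0.5Q; the wedge Ps − Pb = 56 gives 39.5 + 0.5Q − (443.75 - 1.25Q) = 56, so Q' = 263.
Then Pb = 443.75 − 1.25·263 = 115 and Ps = 39.5 + 0.5·263 = 171.

Q' = 263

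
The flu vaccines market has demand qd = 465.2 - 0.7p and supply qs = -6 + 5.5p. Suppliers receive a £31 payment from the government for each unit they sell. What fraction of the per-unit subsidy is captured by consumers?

Pre-subsidy: 465.2 - 0.7p = -6 + 5.5p gives p* = 76, q* = 412.
With the subsidy, sellers receive ps = pb + 31 for each unit, where pb is the price buyers pay.
Supply in terms of pb becomes qs = -6 + 5.5(pb + 31) = 164.5 + 5.5pb. Setting this equal to demand: 465.2 - 0.7pb = 164.5 + 5.5pb, so pb = 48.5.
Sellers receive ps = 48.5 + 31 = 79.5; q' = 465.2 − 0.7·48.5 = 431.25.
Buyers' price falls by p* − pb = 76 − 48.5 = 27.5; sellers' price rises by ps − p* = 79.5 − 76 = 3.5.
So consumers capture 27.5/31 = 55/62 of each unit of subsidy.

Consumer share = 55/62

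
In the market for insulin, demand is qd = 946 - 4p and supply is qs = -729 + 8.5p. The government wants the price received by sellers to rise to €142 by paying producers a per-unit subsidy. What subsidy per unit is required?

At a seller price of 142, quantity supplied is -729 + 8.5·142 = 478.
Buyers absorb 478 only when they pay pb with 946 − 4·pb = 478, i.e. pb = 117.
s = ps − pb = 142 − 117 = 25.

Required subsidy s = €25 per unit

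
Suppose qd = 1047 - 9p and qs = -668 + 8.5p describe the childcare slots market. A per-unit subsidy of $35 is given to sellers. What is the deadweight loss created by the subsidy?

Pre-subsidy: 1047 - 9p = -668 + 8.5p gives p* = 98, q* = 165.
With the subsidy, sellers receive ps = pb + 35 for each unit, where pb is the price buyers pay.
Supply in terms of pb becomes qs = -668 + 8.5(pb + 35) = -370.5 + 8.5pb. Setting this equal to demand: 1047 - 9pb = -370.5 + 8.5pb, so pb = 81.
Sellers receive ps = 81 + 35 = 116; q' = 1047 − 9·81 = 318.
The subsidy expands output by 318 − 165 = 153 past the efficient level; on those units the gap between marginal cost and willingness to pay runs from 0 up to 35.
DWL = ½ × 35 × 153 = 2677.5.

Deadweight loss = $2677.5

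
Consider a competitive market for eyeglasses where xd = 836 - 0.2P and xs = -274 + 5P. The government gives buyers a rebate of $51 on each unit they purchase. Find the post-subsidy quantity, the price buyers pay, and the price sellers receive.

x' = 20881/26; buyers pay 4275/26; sellers receive 5601/26

Pre-subsidy: 836 - 0.2P = -274 + 5P gives P* = 2775/13, x* = 10313/13.
With the rebate, buyers effectively pay Pb = Ps − 51, where Ps is the price sellers receive.
Demand in terms of Ps becomes xd = 836 − 0.2(Ps − 51) = 846.2 - 0.2Ps. Setting this equal to supply: 846.2 - 0.2Ps = -274 + 5Ps, so Ps = 5601/26.
Buyers pay Pb = 5601/26 − 51 = 4275/26; x' = -274 + 5·(5601/26) = 20881/26.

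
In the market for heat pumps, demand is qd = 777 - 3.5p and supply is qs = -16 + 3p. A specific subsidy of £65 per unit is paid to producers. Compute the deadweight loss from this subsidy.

Deadweight loss = £3412.5

Pre-subsidy: 777 - 3.5p = -16 + 3p gives p* = 122, q* = 350.
With the subsidy, sellers receive ps = pb + 65 for each unit, where pb is the price buyers pay.
Supply in terms of pb becomes qs = -16 + 3(pb + 65) = 179 + 3pb. Setting this equal to demand: 777 - 3.5pb = 179 + 3pb, so pb = 92.
Sellers receive ps = 92 + 65 = 157; q' = 777 − 3.5·92 = 455.
The subsidy expands output by 455 − 350 = 105 past the efficient level; on those units the gap between marginal cost and willingness to pay runs from 0 up to 65.
DWL = ½ × 65 × 105 = 3412.5.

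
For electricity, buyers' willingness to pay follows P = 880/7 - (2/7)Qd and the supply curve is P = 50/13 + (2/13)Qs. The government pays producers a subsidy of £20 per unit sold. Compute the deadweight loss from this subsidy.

Pre-subsidy: 880/7 - (2/7)Q = 50/13 + (2/13)Q gives Q* = 277.25 and P* = 46.5.
With the subsidy, sellers receive Ps = Pb + 20 for each unit, where Pb is the price buyers pay.
On the curves, Pb = 880/7 - (2/7)Q and Ps = 50/13 + (2/13)Q; the wedge Ps − Pb = 20 gives 50/13 + (2/13)Q − (880/7 - (2/7)Q) = 20, so Q' = 322.75.
Then Pb = 880/7 − (2/7)·322.75 = 33.5 and Ps = 50/13 + (2/13)·322.75 = 53.5.
The subsidy expands output by 322.75 − 277.25 = 45.5 past the efficient level; on those units the gap between marginal cost and willingness to pay runs from 0 up to 20.
DWL = ½ × 20 × 45.5 = 455.

Deadweight loss = £455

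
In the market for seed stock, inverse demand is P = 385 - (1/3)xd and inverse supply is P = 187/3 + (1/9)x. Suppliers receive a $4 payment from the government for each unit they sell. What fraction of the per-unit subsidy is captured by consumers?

Pre-subsidy: 385 - (1/3)x = 187/3 + (1/9)x gives x* = 726 and P* = 143.
With the subsidy, sellers receive Ps = Pb + 4 for each unit, where Pb is the price buyers pay.
On the curves, Pb = 385 - (1/3)x and Ps = 187/3 + (1/9)x; the wedge Ps − Pb = 4 gives 187/3 + (1/9)x − (385 - (1/3)x) = 4, so x' = 735.
Then Pb = 385 − (1/3)·735 = 140 and Ps = 187/3 + (1/9)·735 = 144.
Buyers' price falls by P* − Pb = 143 − 140 = 3; sellers' price rises by Ps − P* = 144 − 143 = 1.
So consumers capture 3/4 = 0.75 of each unit of subsidy.

Consumer share = 0.75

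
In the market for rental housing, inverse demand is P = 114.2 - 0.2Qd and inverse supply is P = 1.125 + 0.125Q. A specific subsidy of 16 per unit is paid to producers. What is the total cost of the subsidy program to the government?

Pre-subsidy: 114.2 - 0.2Q = 1.125 + 0.125Q gives Q* = 4523/13 and P* = 580/13.
With the subsidy, sellers receive Ps = Pb + 16 for each unit, where Pb is the price buyers pay.
On the curves, Pb = 114.2 - 0.2Q and Ps = 1.125 + 0.125Q; the wedge Ps − Pb = 16 gives 1.125 + 0.125Q − (114.2 - 0.2Q) = 16, so Q' = 5163/13.
Then Pb = 114.2 − 0.2·(5163/13) = 452/13 and Ps = 1.125 + 0.125·(5163/13) = 660/13.
Government outlay = subsidy × quantity = 16 × 5163/13 = 82608/13.

Government cost = 82608/13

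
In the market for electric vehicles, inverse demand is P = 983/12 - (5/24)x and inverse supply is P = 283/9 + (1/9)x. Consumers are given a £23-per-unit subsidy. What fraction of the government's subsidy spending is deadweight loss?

Pre-subsidy: 983/12 - (5/24)x = 283/9 + (1/9)x gives x* = 158 and P* = 49.
With the rebate, buyers effectively pay Pb = Ps − 23, where Ps is the price sellers receive.
On the curves, Pb = 983/12 - (5/24)x and Ps = 283/9 + (1/9)x; the wedge Ps − Pb = 23 gives 283/9 + (1/9)x − (983/12 - (5/24)x) = 23, so x' = 230.
Then Pb = 983/12 − (5/24)·230 = 34 and Ps = 283/9 + (1/9)·230 = 57.
ΔCS = ½(158 + 230)(49 − 34) = 2910; ΔPS = ½(158 + 230)(57 − 49) = 1552.
Government spending = 23 × 230 = 5290.
DWL = ½ × 23 × (230 − 158) = 828; fraction = 828 / 5290 = 18/115.

DWL / government spending = 18/115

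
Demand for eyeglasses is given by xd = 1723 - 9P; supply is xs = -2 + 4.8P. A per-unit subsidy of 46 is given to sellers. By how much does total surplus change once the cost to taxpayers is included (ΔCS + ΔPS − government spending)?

Net change in total surplus = -3312

Pre-subsidy: 1723 - 9P = -2 + 4.8P gives P* = 125, x* = 598.
With the subsidy, sellers receive Ps = Pb + 46 for each unit, where Pb is the price buyers pay.
Supply in terms of Pb becomes xs = -2 + 4.8(Pb + 46) = 218.8 + 4.8Pb. Setting this equal to demand: 1723 - 9Pb = 218.8 + 4.8Pb, so Pb = 109.
Sellers receive Ps = 109 + 46 = 155; x' = 1723 − 9·109 = 742.
ΔCS = ½(598 + 742)(125 − 109) = 10720; ΔPS = ½(598 + 742)(155 − 125) = 20100.
Government spending = 46 × 742 = 34132.
Net change = 10720 + 20100 − 34132 = -3312. The loss equals the DWL triangle ½·46·144.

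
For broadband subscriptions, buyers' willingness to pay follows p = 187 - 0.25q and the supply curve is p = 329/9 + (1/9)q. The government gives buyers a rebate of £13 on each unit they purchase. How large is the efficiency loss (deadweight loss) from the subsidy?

Deadweight loss = £234

Pre-subsidy: 187 - 0.25q = 329/9 + (1/9)q gives q* = 5416/13 and p* = 1077/13.
With the rebate, buyers effectively pay pb = ps − 13, where ps is the price sellers receive.
On the curves, pb = 187 - 0.25q and ps = 329/9 + (1/9)q; the wedge ps − pb = 13 gives 329/9 + (1/9)q − (187 - 0.25q) = 13, so q' = 5884/13.
Then pb = 187 − 0.25·(5884/13) = 960/13 and ps = 329/9 + (1/9)·(5884/13) = 1129/13.
The subsidy expands output by 5884/13 − 5416/13 = 36 past the efficient level; on those units the gap between marginal cost and willingness to pay runs from 0 up to 13.
DWL = ½ × 13 × 36 = 234.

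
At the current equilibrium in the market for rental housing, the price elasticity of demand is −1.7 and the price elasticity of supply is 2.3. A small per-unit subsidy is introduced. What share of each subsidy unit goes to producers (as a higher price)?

Producer share = 0.425

For a small subsidy around the equilibrium, the benefit split depends on the relative slopes, which at a point are proportional to the elasticities.
Buyer share = εs/(εs + |εd|) = 2.3/(2.3 + 1.7) = 0.575; seller share = |εd|/(εs + |εd|) = 0.425.
So producers capture 0.425 of the subsidy.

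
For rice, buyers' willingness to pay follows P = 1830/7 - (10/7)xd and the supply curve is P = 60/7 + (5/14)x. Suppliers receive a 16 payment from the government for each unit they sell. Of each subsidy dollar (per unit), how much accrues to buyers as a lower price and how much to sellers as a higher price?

Buyers gain 12.8 per unit; sellers gain 3.2 per unit

Pre-subsidy: 1830/7 - (10/7)x = 60/7 + (5/14)x gives x* = 141.6 and P* = 414/7.
With the subsidy, sellers receive Ps = Pb + 16 for each unit, where Pb is the price buyers pay.
On the curves, Pb = 1830/7 - (10/7)x and Ps = 60/7 + (5/14)x; the wedge Ps − Pb = 16 gives 60/7 + (5/14)x − (1830/7 - (10/7)x) = 16, so x' = 150.56.
Then Pb = 1830/7 − (10/7)·150.56 = 1622/35 and Ps = 60/7 + (5/14)·150.56 = 2182/35.
Buyers' price falls by P* − Pb = 414/7 − 1622/35 = 12.8; sellers' price rises by Ps − P* = 2182/35 − 414/7 = 3.2.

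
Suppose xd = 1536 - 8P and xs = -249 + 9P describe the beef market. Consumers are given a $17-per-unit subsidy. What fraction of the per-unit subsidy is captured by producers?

Pre-subsidy: 1536 - 8P = -249 + 9P gives P* = 105, x* = 696.
With the rebate, buyers effectively pay Pb = Ps − 17, where Ps is the price sellers receive.
Demand in terms of Ps becomes xd = 1536 − 8(Ps − 17) = 1672 - 8Ps. Setting this equal to supply: 1672 - 8Ps = -249 + 9Ps, so Ps = 113.
Buyers pay Pb = 113 − 17 = 96; x' = -249 + 9·113 = 768.
Buyers' price falls by P* − Pb = 105 − 96 = 9; sellers' price rises by Ps − P* = 113 − 105 = 8.
So producers capture 8/17 = 8/17 of each unit of subsidy.

Producer share = 8/17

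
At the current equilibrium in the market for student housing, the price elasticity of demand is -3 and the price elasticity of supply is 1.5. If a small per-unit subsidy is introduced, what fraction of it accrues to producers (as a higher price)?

Producer share = 2/3

For a small subsidy around the equilibrium, the benefit split depends on the relative slopes, which at a point are proportional to the elasticities.
Buyer share = εs/(εs + |εd|) = 1.5/(1.5 + 3) = 1/3; seller share = |εd|/(εs + |εd|) = 2/3.
So producers capture 2/3 of the subsidy.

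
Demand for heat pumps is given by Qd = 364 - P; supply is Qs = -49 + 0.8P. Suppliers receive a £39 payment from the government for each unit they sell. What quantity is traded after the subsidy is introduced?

Q' = 1367/9

Pre-subsidy: 364 - P = -49 + 0.8P gives P* = 2065/9, Q* = 1211/9.
With the subsidy, sellers receive Ps = Pb + 39 for each unit, where Pb is the price buyers pay.
Supply in terms of Pb becomes Qs = -49 + 0.8(Pb + 39) = -17.8 + 0.8Pb. Setting this equal to demand: 364 - Pb = -17.8 + 0.8Pb, so Pb = 1909/9.
Sellers receive Ps = 1909/9 + 39 = 2260/9; Q' = 364 − 1·(1909/9) = 1367/9.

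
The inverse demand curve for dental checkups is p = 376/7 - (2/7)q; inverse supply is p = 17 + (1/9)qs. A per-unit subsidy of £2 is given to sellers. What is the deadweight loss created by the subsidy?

Pre-subsidy: 376/7 - (2/7)q = 17 + (1/9)q gives q* = 92.52 and p* = 27.28.
With the subsidy, sellers receive ps = pb + 2 for each unit, where pb is the price buyers pay.
On the curves, pb = 376/7 - (2/7)q and ps = 17 + (1/9)q; the wedge ps − pb = 2 gives 17 + (1/9)q − (376/7 - (2/7)q) = 2, so q' = 97.56.
Then pb = 376/7 − (2/7)·97.56 = 25.84 and ps = 17 + (1/9)·97.56 = 27.84.
The subsidy expands output by 97.56 − 92.52 = 5.04 past the efficient level; on those units the gap between marginal cost and willingness to pay runs from 0 up to 2.
DWL = ½ × 2 × 5.04 = 5.04.

Deadweight loss = £5.04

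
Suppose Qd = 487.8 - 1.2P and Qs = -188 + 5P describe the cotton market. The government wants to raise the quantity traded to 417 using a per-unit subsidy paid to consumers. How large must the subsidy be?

Required subsidy s = 62 per unit

At Q = 417, invert demand for the buyer price: Pb = (487.8 − 417)/1.2 = 59; invert supply for the seller price: Ps = (417 − (-188))/5 = 121.
The subsidy must fill the gap: s = Ps − Pb = 121 − 59 = 62.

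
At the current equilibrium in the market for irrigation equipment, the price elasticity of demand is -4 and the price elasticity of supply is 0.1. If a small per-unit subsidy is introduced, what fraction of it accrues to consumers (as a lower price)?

Consumer share = 1/41

For a small subsidy around the equilibrium, the benefit split depends on the relative slopes, which at a point are proportional to the elasticities.
Buyer share = εs/(εs + |εd|) = 0.1/(0.1 + 4) = 1/41; seller share = |εd|/(εs + |εd|) = 40/41.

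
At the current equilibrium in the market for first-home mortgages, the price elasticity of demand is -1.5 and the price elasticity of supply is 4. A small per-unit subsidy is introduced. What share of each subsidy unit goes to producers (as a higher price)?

For a small subsidy around the equilibrium, the benefit split depends on the relative slopes, which at a point are proportional to the elasticities.
Buyer share = εs/(εs + |εd|) = 4/(4 + 1.5) = 8/11; seller share = |εd|/(εs + |εd|) = 3/11.
So producers capture 3/11 of the subsidy.

Producer share = 3/11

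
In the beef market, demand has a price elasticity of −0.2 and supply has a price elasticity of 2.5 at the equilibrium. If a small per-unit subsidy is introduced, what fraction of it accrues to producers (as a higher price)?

For a small subsidy around the equilibrium, the benefit split depends on the relative slopes, which at a point are proportional to the elasticities.
Buyer share = εs/(εs + |εd|) = 2.5/(2.5 + 0.2) = 25/27; seller share = |εd|/(εs + |εd|) = 2/27.
So producers capture 2/27 of the subsidy.

Producer share = 2/27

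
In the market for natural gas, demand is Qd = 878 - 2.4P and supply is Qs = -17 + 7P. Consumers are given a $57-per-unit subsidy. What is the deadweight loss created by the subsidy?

Deadweight loss = 136458/47

Pre-subsidy: 878 - 2.4P = -17 + 7P gives P* = 4475/47, Q* = 30526/47.
With the rebate, buyers effectively pay Pb = Ps − 57, where Ps is the price sellers receive.
Demand in terms of Ps becomes Qd = 878 − 2.4(Ps − 57) = 1014.8 - 2.4Ps. Setting this equal to supply: 1014.8 - 2.4Ps = -17 + 7Ps, so Ps = 5159/47.
Buyers pay Pb = 5159/47 − 57 = 2480/47; Q' = -17 + 7·(5159/47) = 35314/47.
The subsidy expands output by 35314/47 − 30526/47 = 4788/47 past the efficient level; on those units the gap between marginal cost and willingness to pay runs from 0 up to 57.
DWL = ½ × 57 × 4788/47 = 136458/47.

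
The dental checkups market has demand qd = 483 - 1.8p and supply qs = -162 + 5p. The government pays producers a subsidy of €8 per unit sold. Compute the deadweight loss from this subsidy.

Pre-subsidy: 483 - 1.8p = -162 + 5p gives p* = 3225/34, q* = 10617/34.
With the subsidy, sellers receive ps = pb + 8 for each unit, where pb is the price buyers pay.
Supply in terms of pb becomes qs = -162 + 5(pb + 8) = -122 + 5pb. Setting this equal to demand: 483 - 1.8pb = -122 + 5pb, so pb = 3025/34.
Sellers receive ps = 3025/34 + 8 = 3297/34; q' = 483 − 1.8·(3025/34) = 10977/34.
The subsidy expands output by 10977/34 − 10617/34 = 180/17 past the efficient level; on those units the gap between marginal cost and willingness to pay runs from 0 up to 8.
DWL = ½ × 8 × 180/17 = 720/17.

Deadweight loss = 720/17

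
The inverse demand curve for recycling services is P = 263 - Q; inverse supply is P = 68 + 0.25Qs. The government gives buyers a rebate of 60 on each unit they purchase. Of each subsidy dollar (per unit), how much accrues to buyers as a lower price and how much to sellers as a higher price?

Buyers gain 48 per unit; sellers gain 12 per unit

Pre-subsidy: 263 - Q = 68 + 0.25Q gives Q* = 156 and P* = 107.
With the rebate, buyers effectively pay Pb = Ps − 60, where Ps is the price sellers receive.
On the curves, Pb = 263 - Q and Ps = 68 + 0.25Q; the wedge Ps − Pb = 60 gives 68 + 0.25Q − (263 - Q) = 60, so Q' = 204.
Then Pb = 263 − 1·204 = 59 and Ps = 68 + 0.25·204 = 119.
Buyers' price falls by P* − Pb = 107 − 59 = 48; sellers' price rises by Ps − P* = 119 − 107 = 12.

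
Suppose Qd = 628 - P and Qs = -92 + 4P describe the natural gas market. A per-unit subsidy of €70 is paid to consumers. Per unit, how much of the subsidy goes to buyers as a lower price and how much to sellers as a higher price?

Pre-subsidy: 628 - P = -92 + 4P gives P* = 144, Q* = 484.
With the rebate, buyers effectively pay Pb = Ps − 70, where Ps is the price sellers receive.
Demand in terms of Ps becomes Qd = 628 − 1(Ps − 70) = 698 - Ps. Setting this equal to supply: 698 - Ps = -92 + 4Ps, so Ps = 158.
Buyers pay Pb = 158 − 70 = 88; Q' = -92 + 4·158 = 540.
Buyers' price falls by P* − Pb = 144 − 88 = 56; sellers' price rises by Ps − P* = 158 − 144 = 14.

Buyers gain €56 per unit; sellers gain €14 per unit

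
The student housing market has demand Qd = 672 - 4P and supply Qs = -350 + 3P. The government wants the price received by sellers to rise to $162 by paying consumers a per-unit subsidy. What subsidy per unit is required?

At a seller price of 162, quantity supplied is -350 + 3·162 = 136.
Buyers absorb 136 only when they pay Pb with 672 − 4·Pb = 136, i.e. Pb = 134.
s = Ps − Pb = 162 − 134 = 28.

Required subsidy s = $28 per unit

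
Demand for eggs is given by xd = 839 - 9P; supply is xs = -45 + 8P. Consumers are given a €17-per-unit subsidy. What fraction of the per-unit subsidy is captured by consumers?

Pre-subsidy: 839 - 9P = -45 + 8P gives P* = 52, x* = 371.
With the rebate, buyers effectively pay Pb = Ps − 17, where Ps is the price sellers receive.
Demand in terms of Ps becomes xd = 839 − 9(Ps − 17) = 992 - 9Ps. Setting this equal to supply: 992 - 9Ps = -45 + 8Ps, so Ps = 61.
Buyers pay Pb = 61 − 17 = 44; x' = -45 + 8·61 = 443.
Buyers' price falls by P* − Pb = 52 − 44 = 8; sellers' price rises by Ps − P* = 61 − 52 = 9.
So consumers capture 8/17 = 8/17 of each unit of subsidy.

Consumer share = 8/17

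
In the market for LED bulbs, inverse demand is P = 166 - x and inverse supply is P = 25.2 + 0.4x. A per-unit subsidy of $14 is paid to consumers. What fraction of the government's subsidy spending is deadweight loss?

DWL / government spending = 35/774

Pre-subsidy: 166 - x = 25.2 + 0.4x gives x* = 704/7 and P* = 458/7.
With the rebate, buyers effectively pay Pb = Ps − 14, where Ps is the price sellers receive.
On the curves, Pb = 166 - x and Ps = 25.2 + 0.4x; the wedge Ps − Pb = 14 gives 25.2 + 0.4x − (166 - x) = 14, so x' = 774/7.
Then Pb = 166 − 1·(774/7) = 388/7 and Ps = 25.2 + 0.4·(774/7) = 486/7.
ΔCS = ½(704/7 + 774/7)(458/7 − 388/7) = 7390/7; ΔPS = ½(704/7 + 774/7)(486/7 − 458/7) = 2956/7.
Government spending = 14 × 774/7 = 1548.
DWL = ½ × 14 × (774/7 − 704/7) = 70; fraction = 70 / 1548 = 35/774.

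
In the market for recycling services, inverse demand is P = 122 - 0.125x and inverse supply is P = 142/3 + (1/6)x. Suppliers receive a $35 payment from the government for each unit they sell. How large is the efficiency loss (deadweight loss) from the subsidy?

Deadweight loss = $2100

Pre-subsidy: 122 - 0.125x = 142/3 + (1/6)x gives x* = 256 and P* = 90.
With the subsidy, sellers receive Ps = Pb + 35 for each unit, where Pb is the price buyers pay.
On the curves, Pb = 122 - 0.125x and Ps = 142/3 + (1/6)x; the wedge Ps − Pb = 35 gives 142/3 + (1/6)x − (122 - 0.125x) = 35, so x' = 376.
Then Pb = 122 − 0.125·376 = 75 and Ps = 142/3 + (1/6)·376 = 110.
The subsidy expands output by 376 − 256 = 120 past the efficient level; on those units the gap between marginal cost and willingness to pay runs from 0 up to 35.
DWL = ½ × 35 × 120 = 2100.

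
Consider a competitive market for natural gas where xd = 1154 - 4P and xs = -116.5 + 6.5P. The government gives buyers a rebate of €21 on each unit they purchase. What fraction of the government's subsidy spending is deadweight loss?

DWL / government spending = 13/361

Pre-subsidy: 1154 - 4P = -116.5 + 6.5P gives P* = 121, x* = 670.
With the rebate, buyers effectively pay Pb = Ps − 21, where Ps is the price sellers receive.
Demand in terms of Ps becomes xd = 1154 − 4(Ps − 21) = 1238 - 4Ps. Setting this equal to supply: 1238 - 4Ps = -116.5 + 6.5Ps, so Ps = 129.
Buyers pay Pb = 129 − 21 = 108; x' = -116.5 + 6.5·129 = 722.
ΔCS = ½(670 + 722)(121 − 108) = 9048; ΔPS = ½(670 + 722)(129 − 121) = 5568.
Government spending = 21 × 722 = 15162.
DWL = ½ × 21 × (722 − 670) = 546; fraction = 546 / 15162 = 13/361.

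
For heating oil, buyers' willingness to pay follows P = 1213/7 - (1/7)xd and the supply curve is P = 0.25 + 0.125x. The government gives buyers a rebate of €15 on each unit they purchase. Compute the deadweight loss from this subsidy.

Deadweight loss = €420

Pre-subsidy: 1213/7 - (1/7)x = 0.25 + 0.125x gives x* = 646 and P* = 81.
With the rebate, buyers effectively pay Pb = Ps − 15, where Ps is the price sellers receive.
On the curves, Pb = 1213/7 - (1/7)x and Ps = 0.25 + 0.125x; the wedge Ps − Pb = 15 gives 0.25 + 0.125x − (1213/7 - (1/7)x) = 15, so x' = 702.
Then Pb = 1213/7 − (1/7)·702 = 73 and Ps = 0.25 + 0.125·702 = 88.
The subsidy expands output by 702 − 646 = 56 past the efficient level; on those units the gap between marginal cost and willingness to pay runs from 0 up to 15.
DWL = ½ × 15 × 56 = 420.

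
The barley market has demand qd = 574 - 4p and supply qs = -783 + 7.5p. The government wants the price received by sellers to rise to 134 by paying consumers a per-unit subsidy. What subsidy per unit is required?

Required subsidy s = 46 per unit

At a seller price of 134, quantity supplied is -783 + 7.5·134 = 222.
Buyers absorb 222 only when they pay pb with 574 − 4·pb = 222, i.e. pb = 88.
s = ps − pb = 134 − 88 = 46.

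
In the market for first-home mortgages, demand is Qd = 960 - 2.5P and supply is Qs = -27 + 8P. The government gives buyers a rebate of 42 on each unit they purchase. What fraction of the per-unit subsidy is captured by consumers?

Consumer share = 16/21

Pre-subsidy: 960 - 2.5P = -27 + 8P gives P* = 94, Q* = 725.
With the rebate, buyers effectively pay Pb = Ps − 42, where Ps is the price sellers receive.
Demand in terms of Ps becomes Qd = 960 − 2.5(Ps − 42) = 1065 - 2.5Ps. Setting this equal to supply: 1065 - 2.5Ps = -27 + 8Ps, so Ps = 104.
Buyers pay Pb = 104 − 42 = 62; Q' = -27 + 8·104 = 805.
Buyers' price falls by P* − Pb = 94 − 62 = 32; sellers' price rises by Ps − P* = 104 − 94 = 10.
So consumers capture 32/42 = 16/21 of each unit of subsidy.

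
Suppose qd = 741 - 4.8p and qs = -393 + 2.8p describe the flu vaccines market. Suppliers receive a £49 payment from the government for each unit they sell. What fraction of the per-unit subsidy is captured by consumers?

Pre-subsidy: 741 - 4.8p = -393 + 2.8p gives p* = 2835/19, q* = 471/19.
With the subsidy, sellers receive ps = pb + 49 for each unit, where pb is the price buyers pay.
Supply in terms of pb becomes qs = -393 + 2.8(pb + 49) = -255.8 + 2.8pb. Setting this equal to demand: 741 - 4.8pb = -255.8 + 2.8pb, so pb = 2492/19.
Sellers receive ps = 2492/19 + 49 = 3423/19; q' = 741 − 4.8·(2492/19) = 10587/95.
Buyers' price falls by p* − pb = 2835/19 − 2492/19 = 343/19; sellers' price rises by ps − p* = 3423/19 − 2835/19 = 588/19.
So consumers capture (343/19)/49 = 7/19 of each unit of subsidy.

Consumer share = 7/19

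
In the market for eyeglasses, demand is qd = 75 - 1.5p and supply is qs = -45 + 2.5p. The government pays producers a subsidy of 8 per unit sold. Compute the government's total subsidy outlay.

Pre-subsidy: 75 - 1.5p = -45 + 2.5p gives p* = 30, q* = 30.
With the subsidy, sellers receive ps = pb + 8 for each unit, where pb is the price buyers pay.
Supply in terms of pb becomes qs = -45 + 2.5(pb + 8) = -25 + 2.5pb. Setting this equal to demand: 75 - 1.5pb = -25 + 2.5pb, so pb = 25.
Sellers receive ps = 25 + 8 = 33; q' = 75 − 1.5·25 = 37.5.
Government outlay = subsidy × quantity = 8 × 37.5 = 300.

Government cost = 300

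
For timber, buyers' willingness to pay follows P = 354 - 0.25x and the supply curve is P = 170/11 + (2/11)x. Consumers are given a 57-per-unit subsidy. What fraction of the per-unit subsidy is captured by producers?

Pre-subsidy: 354 - 0.25x = 170/11 + (2/11)x gives x* = 784 and P* = 158.
With the rebate, buyers effectively pay Pb = Ps − 57, where Ps is the price sellers receive.
On the curves, Pb = 354 - 0.25x and Ps = 170/11 + (2/11)x; the wedge Ps − Pb = 57 gives 170/11 + (2/11)x − (354 - 0.25x) = 57, so x' = 916.
Then Pb = 354 − 0.25·916 = 125 and Ps = 170/11 + (2/11)·916 = 182.
Buyers' price falls by P* − Pb = 158 − 125 = 33; sellers' price rises by Ps − P* = 182 − 158 = 24.
So producers capture 24/57 = 8/19 of each unit of subsidy.

Producer share = 8/19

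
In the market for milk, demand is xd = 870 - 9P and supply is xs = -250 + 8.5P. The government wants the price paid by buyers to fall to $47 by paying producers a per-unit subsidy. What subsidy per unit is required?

Required subsidy s = $35 per unit

At a buyer price of 47, quantity demanded is 870 − 9·47 = 447.
Sellers supply 447 only when they receive Ps with -250 + 8.5·Ps = 447, i.e. Ps = 82.
s = Ps − Pb = 82 − 47 = 35.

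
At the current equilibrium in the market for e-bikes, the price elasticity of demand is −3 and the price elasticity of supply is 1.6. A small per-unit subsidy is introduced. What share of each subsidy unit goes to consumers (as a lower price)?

For a small subsidy around the equilibrium, the benefit split depends on the relative slopes, which at a point are proportional to the elasticities.
Buyer share = εs/(εs + |εd|) = 1.6/(1.6 + 3) = 8/23; seller share = |εd|/(εs + |εd|) = 15/23.

Consumer share = 8/23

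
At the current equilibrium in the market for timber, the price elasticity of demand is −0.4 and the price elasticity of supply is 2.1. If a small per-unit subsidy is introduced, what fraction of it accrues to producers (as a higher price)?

Producer share = 0.16

For a small subsidy around the equilibrium, the benefit split depends on the relative slopes, which at a point are proportional to the elasticities.
Buyer share = εs/(εs + |εd|) = 2.1/(2.1 + 0.4) = 0.84; seller share = |εd|/(εs + |εd|) = 0.16.
So producers capture 0.16 of the subsidy.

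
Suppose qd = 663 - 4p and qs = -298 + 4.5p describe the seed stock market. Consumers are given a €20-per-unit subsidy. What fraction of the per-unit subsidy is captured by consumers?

Pre-subsidy: 663 - 4p = -298 + 4.5p gives p* = 1922/17, q* = 3583/17.
With the rebate, buyers effectively pay pb = ps − 20, where ps is the price sellers receive.
Demand in terms of ps becomes qd = 663 − 4(ps − 20) = 743 - 4ps. Setting this equal to supply: 743 - 4ps = -298 + 4.5ps, so ps = 2082/17.
Buyers pay pb = 2082/17 − 20 = 1742/17; q' = -298 + 4.5·(2082/17) = 4303/17.
Buyers' price falls by p* − pb = 1922/17 − 1742/17 = 180/17; sellers' price rises by ps − p* = 2082/17 − 1922/17 = 160/17.
So consumers capture (180/17)/20 = 9/17 of each unit of subsidy.

Consumer share = 9/17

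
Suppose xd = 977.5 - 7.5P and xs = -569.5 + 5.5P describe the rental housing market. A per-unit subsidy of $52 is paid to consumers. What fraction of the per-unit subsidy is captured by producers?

Pre-subsidy: 977.5 - 7.5P = -569.5 + 5.5P gives P* = 119, x* = 85.
With the rebate, buyers effectively pay Pb = Ps − 52, where Ps is the price sellers receive.
Demand in terms of Ps becomes xd = 977.5 − 7.5(Ps − 52) = 1367.5 - 7.5Ps. Setting this equal to supply: 1367.5 - 7.5Ps = -569.5 + 5.5Ps, so Ps = 149.
Buyers pay Pb = 149 − 52 = 97; x' = -569.5 + 5.5·149 = 250.
Buyers' price falls by P* − Pb = 119 − 97 = 22; sellers' price rises by Ps − P* = 149 − 119 = 30.
So producers capture 30/52 = 15/26 of each unit of subsidy.

Producer share = 15/26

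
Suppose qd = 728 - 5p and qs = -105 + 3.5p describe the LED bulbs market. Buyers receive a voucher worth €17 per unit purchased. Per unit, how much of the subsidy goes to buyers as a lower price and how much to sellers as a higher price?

Buyers gain €7 per unit; sellers gain €10 per unit

Pre-subsidy: 728 - 5p = -105 + 3.5p gives p* = 98, q* = 238.
With the rebate, buyers effectively pay pb = ps − 17, where ps is the price sellers receive.
Demand in terms of ps becomes qd = 728 − 5(ps − 17) = 813 - 5ps. Setting this equal to supply: 813 - 5ps = -105 + 3.5ps, so ps = 108.
Buyers pay pb = 108 − 17 = 91; q' = -105 + 3.5·108 = 273.
Buyers' price falls by p* − pb = 98 − 91 = 7; sellers' price rises by ps − p* = 108 − 98 = 10.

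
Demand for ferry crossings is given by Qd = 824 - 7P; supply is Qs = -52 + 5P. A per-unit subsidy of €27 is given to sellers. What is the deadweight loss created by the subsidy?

Pre-subsidy: 824 - 7P = -52 + 5P gives P* = 73, Q* = 313.
With the subsidy, sellers receive Ps = Pb + 27 for each unit, where Pb is the price buyers pay.
Supply in terms of Pb becomes Qs = -52 + 5(Pb + 27) = 83 + 5Pb. Setting this equal to demand: 824 - 7Pb = 83 + 5Pb, so Pb = 61.75.
Sellers receive Ps = 61.75 + 27 = 88.75; Q' = 824 − 7·61.75 = 391.75.
The subsidy expands output by 391.75 − 313 = 78.75 past the efficient level; on those units the gap between marginal cost and willingness to pay runs from 0 up to 27.
DWL = ½ × 27 × 78.75 = 1063.125.

Deadweight loss = €1063.125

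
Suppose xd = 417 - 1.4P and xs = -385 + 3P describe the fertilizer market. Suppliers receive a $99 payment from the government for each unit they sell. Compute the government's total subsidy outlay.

Government cost = $25375.5

Pre-subsidy: 417 - 1.4P = -385 + 3P gives P* = 2005/11, x* = 1780/11.
With the subsidy, sellers receive Ps = Pb + 99 for each unit, where Pb is the price buyers pay.
Supply in terms of Pb becomes xs = -385 + 3(Pb + 99) = -88 + 3Pb. Setting this equal to demand: 417 - 1.4Pb = -88 + 3Pb, so Pb = 2525/22.
Sellers receive Ps = 2525/22 + 99 = 4703/22; x' = 417 − 1.4·(2525/22) = 5639/22.
Government outlay = subsidy × quantity = 99 × 5639/22 = 25375.5.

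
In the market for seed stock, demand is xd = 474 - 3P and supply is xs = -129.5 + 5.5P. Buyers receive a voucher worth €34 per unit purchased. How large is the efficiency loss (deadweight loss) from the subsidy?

Pre-subsidy: 474 - 3P = -129.5 + 5.5P gives P* = 71, x* = 261.
With the rebate, buyers effectively pay Pb = Ps − 34, where Ps is the price sellers receive.
Demand in terms of Ps becomes xd = 474 − 3(Ps − 34) = 576 - 3Ps. Setting this equal to supply: 576 - 3Ps = -129.5 + 5.5Ps, so Ps = 83.
Buyers pay Pb = 83 − 34 = 49; x' = -129.5 + 5.5·83 = 327.
The subsidy expands output by 327 − 261 = 66 past the efficient level; on those units the gap between marginal cost and willingness to pay runs from 0 up to 34.
DWL = ½ × 34 × 66 = 1122.

Deadweight loss = €1122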